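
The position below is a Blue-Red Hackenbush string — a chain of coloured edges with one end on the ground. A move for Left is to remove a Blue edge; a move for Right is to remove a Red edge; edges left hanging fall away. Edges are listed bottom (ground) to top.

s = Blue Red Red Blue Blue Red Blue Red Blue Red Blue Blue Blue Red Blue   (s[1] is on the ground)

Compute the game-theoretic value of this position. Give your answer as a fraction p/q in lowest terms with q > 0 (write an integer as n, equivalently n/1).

1 of 15 · B · max L 0 · min R +∞ ⇒ 1
2 of 15 · BR · max L 0 · min R 1 ⇒ 1/2
3 of 15 · BRR · max L 0 · min R 1/2 ⇒ 1/4
4 of 15 · BRRB · max L 1/4 · min R 1/2 ⇒ 3/8
5 of 15 · BRRBB · max L 3/8 · min R 1/2 ⇒ 7/16
6 of 15 · BRRBBR · max L 3/8 · min R 7/16 ⇒ 13/32
7 of 15 · BRRBBRB · max L 13/32 · min R 7/16 ⇒ 27/64
8 of 15 · BRRBBRBR · max L 13/32 · min R 27/64 ⇒ 53/128
9 of 15 · BRRBBRBRB · max L 53/128 · min R 27/64 ⇒ 107/256
10 of 15 · BRRBBRBRBR · max L 53/128 · min R 107/256 ⇒ 213/512
11 of 15 · BRRBBRBRBRB · max L 213/512 · min R 107/256 ⇒ 427/1024
12 of 15 · BRRBBRBRBRBB · max L 427/1024 · min R 107/256 ⇒ 855/2048
13 of 15 · BRRBBRBRBRBBB · max L 855/2048 · min R 107/256 ⇒ 1711/4096
14 of 15 · BRRBBRBRBRBBBR · max L 855/2048 · min R 1711/4096 ⇒ 3421/8192
15 of 15 · BRRBBRBRBRBBBRB · max L 3421/8192 · min R 1711/4096 ⇒ 6843/16384

6843/16384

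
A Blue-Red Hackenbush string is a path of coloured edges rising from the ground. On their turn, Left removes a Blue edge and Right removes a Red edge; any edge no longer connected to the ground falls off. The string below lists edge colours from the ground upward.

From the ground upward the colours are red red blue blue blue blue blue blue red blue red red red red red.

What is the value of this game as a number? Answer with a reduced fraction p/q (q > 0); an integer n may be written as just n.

-8383/8192

step 1: add red to get r; options L={ ∅ } R={ 0 } — -1
step 2: add red to get rr; options L={ ∅ } R={ -1,0 } — -2
step 3: add blue to get rrb; options L={ -2 } R={ -1,0 } — -3/2
step 4: add blue to get rrbb; options L={ -2,-3/2 } R={ -1,0 } — -5/4
step 5: add blue to get rrbbb; options L={ -2,-3/2,-5/4 } R={ -1,0 } — -9/8
step 6: add blue to get rrbbbb; options L={ -2,-3/2,-5/4,-9/8 } R={ -1,0 } — -17/16
step 7: add blue to get rrbbbbb; options L={ -2,-3/2,-5/4,-9/8,-17/16 } R={ -1,0 } — -33/32
step 8: add blue to get rrbbbbbb; options L={ -2,-3/2,-5/4,-9/8,-17/16,-33/32 } R={ -1,0 } — -65/64
step 9: add red to get rrbbbbbbr; options L={ -2,-3/2,-5/4,-9/8,-17/16,-33/32 } R={ -65/64,-1,0 } — -131/128
step 10: add blue to get rrbbbbbbrb; options L={ -2,-3/2,-5/4,-9/8,-17/16,-33/32,-131/128 } R={ -65/64,-1,0 } — -261/256
step 11: add red to get rrbbbbbbrbr; options L={ -2,-3/2,-5/4,-9/8,-17/16,-33/32,-131/128 } R={ -261/256,-65/64,-1,0 } — -523/512
step 12: add red to get rrbbbbbbrbrr; options L={ -2,-3/2,-5/4,-9/8,-17/16,-33/32,-131/128 } R={ -523/512,-261/256,-65/64,-1,0 } — -1047/1024
step 13: add red to get rrbbbbbbrbrrr; options L={ -2,-3/2,-5/4,-9/8,-17/16,-33/32,-131/128 } R={ -1047/1024,-523/512,-261/256,-65/64,-1,0 } — -2095/2048
step 14: add red to get rrbbbbbbrbrrrr; options L={ -2,-3/2,-5/4,-9/8,-17/16,-33/32,-131/128 } R={ -2095/2048,-1047/1024,-523/512,-261/256,-65/64,-1,0 } — -4191/4096
step 15: add red to get rrbbbbbbrbrrrrr; options L={ -2,-3/2,-5/4,-9/8,-17/16,-33/32,-131/128 } R={ -4191/4096,-2095/2048,-1047/1024,-523/512,-261/256,-65/64,-1,0 } — -8383/8192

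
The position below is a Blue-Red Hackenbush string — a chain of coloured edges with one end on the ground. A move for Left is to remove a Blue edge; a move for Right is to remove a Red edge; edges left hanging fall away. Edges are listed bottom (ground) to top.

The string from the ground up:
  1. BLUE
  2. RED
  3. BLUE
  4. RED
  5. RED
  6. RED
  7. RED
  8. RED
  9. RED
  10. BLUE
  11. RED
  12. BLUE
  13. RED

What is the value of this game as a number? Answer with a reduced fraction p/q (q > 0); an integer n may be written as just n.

Prefix values for BLUE RED BLUE RED RED RED RED RED RED BLUE RED BLUE RED via {L|R} + simplicity:
edge 1 of 13 (BLUE): { 0 | (no moves) } -> 1
edge 2 of 13 (RED): { 0 | 1 } -> 1/2
edge 3 of 13 (BLUE): { 0 1/2 | 1 } -> 3/4
edge 4 of 13 (RED): { 0 1/2 | 3/4 1 } -> 5/8
edge 5 of 13 (RED): { 0 1/2 | 5/8 3/4 1 } -> 9/16
edge 6 of 13 (RED): { 0 1/2 | 9/16 5/8 3/4 1 } -> 17/32
edge 7 of 13 (RED): { 0 1/2 | 17/32 9/16 5/8 3/4 1 } -> 33/64
edge 8 of 13 (RED): { 0 1/2 | 33/64 17/32 9/16 5/8 3/4 1 } -> 65/128
edge 9 of 13 (RED): { 0 1/2 | 65/128 33/64 17/32 9/16 5/8 3/4 1 } -> 129/256
edge 10 of 13 (BLUE): { 0 1/2 129/256 | 65/128 33/64 17/32 9/16 5/8 3/4 1 } -> 259/512
edge 11 of 13 (RED): { 0 1/2 129/256 | 259/512 65/128 33/64 17/32 9/16 5/8 3/4 1 } -> 517/1024
edge 12 of 13 (BLUE): { 0 1/2 129/256 517/1024 | 259/512 65/128 33/64 17/32 9/16 5/8 3/4 1 } -> 1035/2048
edge 13 of 13 (RED): { 0 1/2 129/256 517/1024 | 1035/2048 259/512 65/128 33/64 17/32 9/16 5/8 3/4 1 } -> 2069/4096

2069/4096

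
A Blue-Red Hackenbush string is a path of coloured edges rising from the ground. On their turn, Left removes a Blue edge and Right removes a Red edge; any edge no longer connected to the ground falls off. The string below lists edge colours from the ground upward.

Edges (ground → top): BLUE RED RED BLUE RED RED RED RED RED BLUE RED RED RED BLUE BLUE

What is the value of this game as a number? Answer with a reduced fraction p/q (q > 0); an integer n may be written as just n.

4167/16384

g_1 [B]  L=[0]  R=[(no moves)]  = 1
g_2 [BR]  L=[0]  R=[1]  = 1/2
g_3 [BRR]  L=[0]  R=[1/2; 1]  = 1/4
g_4 [BRRB]  L=[0; 1/4]  R=[1/2; 1]  = 3/8
g_5 [BRRBR]  L=[0; 1/4]  R=[3/8; 1/2; 1]  = 5/16
g_6 [BRRBRR]  L=[0; 1/4]  R=[5/16; 3/8; 1/2; 1]  = 9/32
g_7 [BRRBRRR]  L=[0; 1/4]  R=[9/32; 5/16; 3/8; 1/2; 1]  = 17/64
g_8 [BRRBRRRR]  L=[0; 1/4]  R=[17/64; 9/32; 5/16; 3/8; 1/2; 1]  = 33/128
g_9 [BRRBRRRRR]  L=[0; 1/4]  R=[33/128; 17/64; 9/32; 5/16; 3/8; 1/2; 1]  = 65/256
g_10 [BRRBRRRRRB]  L=[0; 1/4; 65/256]  R=[33/128; 17/64; 9/32; 5/16; 3/8; 1/2; 1]  = 131/512
g_11 [BRRBRRRRRBR]  L=[0; 1/4; 65/256]  R=[131/512; 33/128; 17/64; 9/32; 5/16; 3/8; 1/2; 1]  = 261/1024
g_12 [BRRBRRRRRBRR]  L=[0; 1/4; 65/256]  R=[261/1024; 131/512; 33/128; 17/64; 9/32; 5/16; 3/8; 1/2; 1]  = 521/2048
g_13 [BRRBRRRRRBRRR]  L=[0; 1/4; 65/256]  R=[521/2048; 261/1024; 131/512; 33/128; 17/64; 9/32; 5/16; 3/8; 1/2; 1]  = 1041/4096
g_14 [BRRBRRRRRBRRRB]  L=[0; 1/4; 65/256; 1041/4096]  R=[521/2048; 261/1024; 131/512; 33/128; 17/64; 9/32; 5/16; 3/8; 1/2; 1]  = 2083/8192
g_15 [BRRBRRRRRBRRRBB]  L=[0; 1/4; 65/256; 1041/4096; 2083/8192]  R=[521/2048; 261/1024; 131/512; 33/128; 17/64; 9/32; 5/16; 3/8; 1/2; 1]  = 4167/16384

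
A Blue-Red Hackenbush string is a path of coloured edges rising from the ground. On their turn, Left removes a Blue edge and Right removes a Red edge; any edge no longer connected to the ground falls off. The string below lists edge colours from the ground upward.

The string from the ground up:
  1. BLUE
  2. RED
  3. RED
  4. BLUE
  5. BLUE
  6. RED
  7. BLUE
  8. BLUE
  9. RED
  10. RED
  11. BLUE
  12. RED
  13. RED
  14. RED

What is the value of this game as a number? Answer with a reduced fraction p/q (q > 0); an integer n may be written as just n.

3473/8192

Recurse on prefixes of the 14-edge string BLUE RED RED BLUE BLUE RED BLUE BLUE RED RED BLUE RED RED RED:
val_1 [B]  L=[0]  R=[(no moves)]  gives 1
val_2 [BR]  L=[0]  R=[1]  gives 1/2
val_3 [BRR]  L=[0]  R=[1/2 1]  gives 1/4
val_4 [BRRB]  L=[0 1/4]  R=[1/2 1]  gives 3/8
val_5 [BRRBB]  L=[0 1/4 3/8]  R=[1/2 1]  gives 7/16
val_6 [BRRBBR]  L=[0 1/4 3/8]  R=[7/16 1/2 1]  gives 13/32
val_7 [BRRBBRB]  L=[0 1/4 3/8 13/32]  R=[7/16 1/2 1]  gives 27/64
val_8 [BRRBBRBB]  L=[0 1/4 3/8 13/32 27/64]  R=[7/16 1/2 1]  gives 55/128
val_9 [BRRBBRBBR]  L=[0 1/4 3/8 13/32 27/64]  R=[55/128 7/16 1/2 1]  gives 109/256
val_10 [BRRBBRBBRR]  L=[0 1/4 3/8 13/32 27/64]  R=[109/256 55/128 7/16 1/2 1]  gives 217/512
val_11 [BRRBBRBBRRB]  L=[0 1/4 3/8 13/32 27/64 217/512]  R=[109/256 55/128 7/16 1/2 1]  gives 435/1024
val_12 [BRRBBRBBRRBR]  L=[0 1/4 3/8 13/32 27/64 217/512]  R=[435/1024 109/256 55/128 7/16 1/2 1]  gives 869/2048
val_13 [BRRBBRBBRRBRR]  L=[0 1/4 3/8 13/32 27/64 217/512]  R=[869/2048 435/1024 109/256 55/128 7/16 1/2 1]  gives 1737/4096
val_14 [BRRBBRBBRRBRRR]  L=[0 1/4 3/8 13/32 27/64 217/512]  R=[1737/4096 869/2048 435/1024 109/256 55/128 7/16 1/2 1]  gives 3473/8192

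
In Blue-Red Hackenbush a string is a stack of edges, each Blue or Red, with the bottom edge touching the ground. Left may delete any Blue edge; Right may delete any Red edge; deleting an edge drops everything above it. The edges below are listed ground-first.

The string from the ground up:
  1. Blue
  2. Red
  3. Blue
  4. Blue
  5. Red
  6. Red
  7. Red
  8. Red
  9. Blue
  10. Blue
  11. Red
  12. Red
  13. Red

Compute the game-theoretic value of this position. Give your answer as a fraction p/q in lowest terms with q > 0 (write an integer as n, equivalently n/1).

g(B) = { 0 | · } → 1
g(BR) = { 0 | 1 } → 1/2
g(BRB) = { 0; 1/2 | 1 } → 3/4
g(BRBB) = { 0; 1/2; 3/4 | 1 } → 7/8
g(BRBBR) = { 0; 1/2; 3/4 | 7/8; 1 } → 13/16
g(BRBBRR) = { 0; 1/2; 3/4 | 13/16; 7/8; 1 } → 25/32
g(BRBBRRR) = { 0; 1/2; 3/4 | 25/32; 13/16; 7/8; 1 } → 49/64
g(BRBBRRRR) = { 0; 1/2; 3/4 | 49/64; 25/32; 13/16; 7/8; 1 } → 97/128
g(BRBBRRRRB) = { 0; 1/2; 3/4; 97/128 | 49/64; 25/32; 13/16; 7/8; 1 } → 195/256
g(BRBBRRRRBB) = { 0; 1/2; 3/4; 97/128; 195/256 | 49/64; 25/32; 13/16; 7/8; 1 } → 391/512
g(BRBBRRRRBBR) = { 0; 1/2; 3/4; 97/128; 195/256 | 391/512; 49/64; 25/32; 13/16; 7/8; 1 } → 781/1024
g(BRBBRRRRBBRR) = { 0; 1/2; 3/4; 97/128; 195/256 | 781/1024; 391/512; 49/64; 25/32; 13/16; 7/8; 1 } → 1561/2048
g(BRBBRRRRBBRRR) = { 0; 1/2; 3/4; 97/128; 195/256 | 1561/2048; 781/1024; 391/512; 49/64; 25/32; 13/16; 7/8; 1 } → 3121/4096

3121/4096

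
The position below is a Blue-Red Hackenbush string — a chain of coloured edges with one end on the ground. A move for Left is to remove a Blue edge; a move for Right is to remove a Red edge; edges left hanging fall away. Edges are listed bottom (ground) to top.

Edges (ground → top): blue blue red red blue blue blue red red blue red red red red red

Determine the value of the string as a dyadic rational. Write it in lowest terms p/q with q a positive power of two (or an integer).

Build value(s[:k]) for k = 1..15, string s = blue blue red red blue blue blue red red blue red red red red red.
b: Left { 0 }, Right { ∅ } -> simplest 1
bb: Left { 0, 1 }, Right { ∅ } -> simplest 2
bbr: Left { 0, 1 }, Right { 2 } -> simplest 3/2
bbrr: Left { 0, 1 }, Right { 3/2, 2 } -> simplest 5/4
bbrrb: Left { 0, 1, 5/4 }, Right { 3/2, 2 } -> simplest 11/8
bbrrbb: Left { 0, 1, 5/4, 11/8 }, Right { 3/2, 2 } -> simplest 23/16
bbrrbbb: Left { 0, 1, 5/4, 11/8, 23/16 }, Right { 3/2, 2 } -> simplest 47/32
bbrrbbbr: Left { 0, 1, 5/4, 11/8, 23/16 }, Right { 47/32, 3/2, 2 } -> simplest 93/64
bbrrbbbrr: Left { 0, 1, 5/4, 11/8, 23/16 }, Right { 93/64, 47/32, 3/2, 2 } -> simplest 185/128
bbrrbbbrrb: Left { 0, 1, 5/4, 11/8, 23/16, 185/128 }, Right { 93/64, 47/32, 3/2, 2 } -> simplest 371/256
bbrrbbbrrbr: Left { 0, 1, 5/4, 11/8, 23/16, 185/128 }, Right { 371/256, 93/64, 47/32, 3/2, 2 } -> simplest 741/512
bbrrbbbrrbrr: Left { 0, 1, 5/4, 11/8, 23/16, 185/128 }, Right { 741/512, 371/256, 93/64, 47/32, 3/2, 2 } -> simplest 1481/1024
bbrrbbbrrbrrr: Left { 0, 1, 5/4, 11/8, 23/16, 185/128 }, Right { 1481/1024, 741/512, 371/256, 93/64, 47/32, 3/2, 2 } -> simplest 2961/2048
bbrrbbbrrbrrrr: Left { 0, 1, 5/4, 11/8, 23/16, 185/128 }, Right { 2961/2048, 1481/1024, 741/512, 371/256, 93/64, 47/32, 3/2, 2 } -> simplest 5921/4096
bbrrbbbrrbrrrrr: Left { 0, 1, 5/4, 11/8, 23/16, 185/128 }, Right { 5921/4096, 2961/2048, 1481/1024, 741/512, 371/256, 93/64, 47/32, 3/2, 2 } -> simplest 11841/8192

11841/8192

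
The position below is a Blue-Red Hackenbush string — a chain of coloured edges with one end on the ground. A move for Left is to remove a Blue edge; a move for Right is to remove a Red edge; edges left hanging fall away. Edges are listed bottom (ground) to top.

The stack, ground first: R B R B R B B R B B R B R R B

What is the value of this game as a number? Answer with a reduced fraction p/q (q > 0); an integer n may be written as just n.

step 1: add R to get R; options L={  } R={ 0 } -> -1
step 2: add B to get RB; options L={ -1 } R={ 0 } -> -1/2
step 3: add R to get RBR; options L={ -1 } R={ -1/2; 0 } -> -3/4
step 4: add B to get RBRB; options L={ -1; -3/4 } R={ -1/2; 0 } -> -5/8
step 5: add R to get RBRBR; options L={ -1; -3/4 } R={ -5/8; -1/2; 0 } -> -11/16
step 6: add B to get RBRBRB; options L={ -1; -3/4; -11/16 } R={ -5/8; -1/2; 0 } -> -21/32
step 7: add B to get RBRBRBB; options L={ -1; -3/4; -11/16; -21/32 } R={ -5/8; -1/2; 0 } -> -41/64
step 8: add R to get RBRBRBBR; options L={ -1; -3/4; -11/16; -21/32 } R={ -41/64; -5/8; -1/2; 0 } -> -83/128
step 9: add B to get RBRBRBBRB; options L={ -1; -3/4; -11/16; -21/32; -83/128 } R={ -41/64; -5/8; -1/2; 0 } -> -165/256
step 10: add B to get RBRBRBBRBB; options L={ -1; -3/4; -11/16; -21/32; -83/128; -165/256 } R={ -41/64; -5/8; -1/2; 0 } -> -329/512
step 11: add R to get RBRBRBBRBBR; options L={ -1; -3/4; -11/16; -21/32; -83/128; -165/256 } R={ -329/512; -41/64; -5/8; -1/2; 0 } -> -659/1024
step 12: add B to get RBRBRBBRBBRB; options L={ -1; -3/4; -11/16; -21/32; -83/128; -165/256; -659/1024 } R={ -329/512; -41/64; -5/8; -1/2; 0 } -> -1317/2048
step 13: add R to get RBRBRBBRBBRBR; options L={ -1; -3/4; -11/16; -21/32; -83/128; -165/256; -659/1024 } R={ -1317/2048; -329/512; -41/64; -5/8; -1/2; 0 } -> -2635/4096
step 14: add R to get RBRBRBBRBBRBRR; options L={ -1; -3/4; -11/16; -21/32; -83/128; -165/256; -659/1024 } R={ -2635/4096; -1317/2048; -329/512; -41/64; -5/8; -1/2; 0 } -> -5271/8192
step 15: add B to get RBRBRBBRBBRBRRB; options L={ -1; -3/4; -11/16; -21/32; -83/128; -165/256; -659/1024; -5271/8192 } R={ -2635/4096; -1317/2048; -329/512; -41/64; -5/8; -1/2; 0 } -> -10541/16384

-10541/16384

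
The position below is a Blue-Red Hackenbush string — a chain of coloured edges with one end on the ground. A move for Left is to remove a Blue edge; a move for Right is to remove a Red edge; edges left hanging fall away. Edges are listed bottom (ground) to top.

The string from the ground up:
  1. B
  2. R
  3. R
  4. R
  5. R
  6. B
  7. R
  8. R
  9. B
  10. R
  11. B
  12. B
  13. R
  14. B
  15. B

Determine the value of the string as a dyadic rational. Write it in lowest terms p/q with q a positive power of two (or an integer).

1207/16384

Recurse on prefixes of the 15-edge string B R R R R B R R B R B B R B B:
1 of 15 · B · max L 0 · min R +∞ => 1
2 of 15 · BR · max L 0 · min R 1 => 1/2
3 of 15 · BRR · max L 0 · min R 1/2 => 1/4
4 of 15 · BRRR · max L 0 · min R 1/4 => 1/8
5 of 15 · BRRRR · max L 0 · min R 1/8 => 1/16
6 of 15 · BRRRRB · max L 1/16 · min R 1/8 => 3/32
7 of 15 · BRRRRBR · max L 1/16 · min R 3/32 => 5/64
8 of 15 · BRRRRBRR · max L 1/16 · min R 5/64 => 9/128
9 of 15 · BRRRRBRRB · max L 9/128 · min R 5/64 => 19/256
10 of 15 · BRRRRBRRBR · max L 9/128 · min R 19/256 => 37/512
11 of 15 · BRRRRBRRBRB · max L 37/512 · min R 19/256 => 75/1024
12 of 15 · BRRRRBRRBRBB · max L 75/1024 · min R 19/256 => 151/2048
13 of 15 · BRRRRBRRBRBBR · max L 75/1024 · min R 151/2048 => 301/4096
14 of 15 · BRRRRBRRBRBBRB · max L 301/4096 · min R 151/2048 => 603/8192
15 of 15 · BRRRRBRRBRBBRBB · max L 603/8192 · min R 151/2048 => 1207/16384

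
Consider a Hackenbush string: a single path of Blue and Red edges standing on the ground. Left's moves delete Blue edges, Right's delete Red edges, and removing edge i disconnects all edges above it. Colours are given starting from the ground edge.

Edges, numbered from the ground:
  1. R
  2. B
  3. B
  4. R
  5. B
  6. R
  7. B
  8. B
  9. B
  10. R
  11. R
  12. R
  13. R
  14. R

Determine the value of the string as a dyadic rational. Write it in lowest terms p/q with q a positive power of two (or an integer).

-2623/8192

Prefix values for R B B R B R B B B R R R R R via {L|R} + simplicity:
G(R) = { — | 0 } = -1
G(RB) = { -1 | 0 } = -1/2
G(RBB) = { -1 -1/2 | 0 } = -1/4
G(RBBR) = { -1 -1/2 | -1/4 0 } = -3/8
G(RBBRB) = { -1 -1/2 -3/8 | -1/4 0 } = -5/16
G(RBBRBR) = { -1 -1/2 -3/8 | -5/16 -1/4 0 } = -11/32
G(RBBRBRB) = { -1 -1/2 -3/8 -11/32 | -5/16 -1/4 0 } = -21/64
G(RBBRBRBB) = { -1 -1/2 -3/8 -11/32 -21/64 | -5/16 -1/4 0 } = -41/128
G(RBBRBRBBB) = { -1 -1/2 -3/8 -11/32 -21/64 -41/128 | -5/16 -1/4 0 } = -81/256
G(RBBRBRBBBR) = { -1 -1/2 -3/8 -11/32 -21/64 -41/128 | -81/256 -5/16 -1/4 0 } = -163/512
G(RBBRBRBBBRR) = { -1 -1/2 -3/8 -11/32 -21/64 -41/128 | -163/512 -81/256 -5/16 -1/4 0 } = -327/1024
G(RBBRBRBBBRRR) = { -1 -1/2 -3/8 -11/32 -21/64 -41/128 | -327/1024 -163/512 -81/256 -5/16 -1/4 0 } = -655/2048
G(RBBRBRBBBRRRR) = { -1 -1/2 -3/8 -11/32 -21/64 -41/128 | -655/2048 -327/1024 -163/512 -81/256 -5/16 -1/4 0 } = -1311/4096
G(RBBRBRBBBRRRRR) = { -1 -1/2 -3/8 -11/32 -21/64 -41/128 | -1311/4096 -655/2048 -327/1024 -163/512 -81/256 -5/16 -1/4 0 } = -2623/8192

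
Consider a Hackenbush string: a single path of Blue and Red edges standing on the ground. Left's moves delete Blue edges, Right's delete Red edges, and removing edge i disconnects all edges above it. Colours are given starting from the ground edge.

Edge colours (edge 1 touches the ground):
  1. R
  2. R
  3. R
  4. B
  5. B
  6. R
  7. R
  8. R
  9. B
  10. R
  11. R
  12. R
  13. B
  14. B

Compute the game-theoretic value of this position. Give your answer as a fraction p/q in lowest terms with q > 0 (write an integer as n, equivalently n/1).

Build v(s[:k]) for k = 1..14, string s = R R R B B R R R B R R R B B.
step 1: add R to get R; options L={ ∅ } R={ 0 } = -1
step 2: add R to get RR; options L={ ∅ } R={ -1; 0 } = -2
step 3: add R to get RRR; options L={ ∅ } R={ -2; -1; 0 } = -3
step 4: add B to get RRRB; options L={ -3 } R={ -2; -1; 0 } = -5/2
step 5: add B to get RRRBB; options L={ -3; -5/2 } R={ -2; -1; 0 } = -9/4
step 6: add R to get RRRBBR; options L={ -3; -5/2 } R={ -9/4; -2; -1; 0 } = -19/8
step 7: add R to get RRRBBRR; options L={ -3; -5/2 } R={ -19/8; -9/4; -2; -1; 0 } = -39/16
step 8: add R to get RRRBBRRR; options L={ -3; -5/2 } R={ -39/16; -19/8; -9/4; -2; -1; 0 } = -79/32
step 9: add B to get RRRBBRRRB; options L={ -3; -5/2; -79/32 } R={ -39/16; -19/8; -9/4; -2; -1; 0 } = -157/64
step 10: add R to get RRRBBRRRBR; options L={ -3; -5/2; -79/32 } R={ -157/64; -39/16; -19/8; -9/4; -2; -1; 0 } = -315/128
step 11: add R to get RRRBBRRRBRR; options L={ -3; -5/2; -79/32 } R={ -315/128; -157/64; -39/16; -19/8; -9/4; -2; -1; 0 } = -631/256
step 12: add R to get RRRBBRRRBRRR; options L={ -3; -5/2; -79/32 } R={ -631/256; -315/128; -157/64; -39/16; -19/8; -9/4; -2; -1; 0 } = -1263/512
step 13: add B to get RRRBBRRRBRRRB; options L={ -3; -5/2; -79/32; -1263/512 } R={ -631/256; -315/128; -157/64; -39/16; -19/8; -9/4; -2; -1; 0 } = -2525/1024
step 14: add B to get RRRBBRRRBRRRBB; options L={ -3; -5/2; -79/32; -1263/512; -2525/1024 } R={ -631/256; -315/128; -157/64; -39/16; -19/8; -9/4; -2; -1; 0 } = -5049/2048

-5049/2048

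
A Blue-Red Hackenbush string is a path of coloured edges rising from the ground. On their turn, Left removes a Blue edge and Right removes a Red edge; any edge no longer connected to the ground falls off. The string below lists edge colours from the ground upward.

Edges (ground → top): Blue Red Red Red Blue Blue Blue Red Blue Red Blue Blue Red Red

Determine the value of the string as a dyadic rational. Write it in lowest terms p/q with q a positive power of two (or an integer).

step 1: add Blue to get B; options L={ 0 } R={  } = 1
step 2: add Red to get BR; options L={ 0 } R={ 1 } = 1/2
step 3: add Red to get BRR; options L={ 0 } R={ 1/2,1 } = 1/4
step 4: add Red to get BRRR; options L={ 0 } R={ 1/4,1/2,1 } = 1/8
step 5: add Blue to get BRRRB; options L={ 0,1/8 } R={ 1/4,1/2,1 } = 3/16
step 6: add Blue to get BRRRBB; options L={ 0,1/8,3/16 } R={ 1/4,1/2,1 } = 7/32
step 7: add Blue to get BRRRBBB; options L={ 0,1/8,3/16,7/32 } R={ 1/4,1/2,1 } = 15/64
step 8: add Red to get BRRRBBBR; options L={ 0,1/8,3/16,7/32 } R={ 15/64,1/4,1/2,1 } = 29/128
step 9: add Blue to get BRRRBBBRB; options L={ 0,1/8,3/16,7/32,29/128 } R={ 15/64,1/4,1/2,1 } = 59/256
step 10: add Red to get BRRRBBBRBR; options L={ 0,1/8,3/16,7/32,29/128 } R={ 59/256,15/64,1/4,1/2,1 } = 117/512
step 11: add Blue to get BRRRBBBRBRB; options L={ 0,1/8,3/16,7/32,29/128,117/512 } R={ 59/256,15/64,1/4,1/2,1 } = 235/1024
step 12: add Blue to get BRRRBBBRBRBB; options L={ 0,1/8,3/16,7/32,29/128,117/512,235/1024 } R={ 59/256,15/64,1/4,1/2,1 } = 471/2048
step 13: add Red to get BRRRBBBRBRBBR; options L={ 0,1/8,3/16,7/32,29/128,117/512,235/1024 } R={ 471/2048,59/256,15/64,1/4,1/2,1 } = 941/4096
step 14: add Red to get BRRRBBBRBRBBRR; options L={ 0,1/8,3/16,7/32,29/128,117/512,235/1024 } R={ 941/4096,471/2048,59/256,15/64,1/4,1/2,1 } = 1881/8192

1881/8192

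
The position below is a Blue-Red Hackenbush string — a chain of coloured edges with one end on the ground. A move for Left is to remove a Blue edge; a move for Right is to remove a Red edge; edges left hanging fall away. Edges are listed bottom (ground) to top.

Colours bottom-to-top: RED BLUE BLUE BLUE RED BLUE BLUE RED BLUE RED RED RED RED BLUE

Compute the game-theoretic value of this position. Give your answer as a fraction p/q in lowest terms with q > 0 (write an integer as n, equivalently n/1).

step 1: add RED to get R; options L={ — } R={ 0 } => -1
step 2: add BLUE to get RB; options L={ -1 } R={ 0 } => -1/2
step 3: add BLUE to get RBB; options L={ -1,-1/2 } R={ 0 } => -1/4
step 4: add BLUE to get RBBB; options L={ -1,-1/2,-1/4 } R={ 0 } => -1/8
step 5: add RED to get RBBBR; options L={ -1,-1/2,-1/4 } R={ -1/8,0 } => -3/16
step 6: add BLUE to get RBBBRB; options L={ -1,-1/2,-1/4,-3/16 } R={ -1/8,0 } => -5/32
step 7: add BLUE to get RBBBRBB; options L={ -1,-1/2,-1/4,-3/16,-5/32 } R={ -1/8,0 } => -9/64
step 8: add RED to get RBBBRBBR; options L={ -1,-1/2,-1/4,-3/16,-5/32 } R={ -9/64,-1/8,0 } => -19/128
step 9: add BLUE to get RBBBRBBRB; options L={ -1,-1/2,-1/4,-3/16,-5/32,-19/128 } R={ -9/64,-1/8,0 } => -37/256
step 10: add RED to get RBBBRBBRBR; options L={ -1,-1/2,-1/4,-3/16,-5/32,-19/128 } R={ -37/256,-9/64,-1/8,0 } => -75/512
step 11: add RED to get RBBBRBBRBRR; options L={ -1,-1/2,-1/4,-3/16,-5/32,-19/128 } R={ -75/512,-37/256,-9/64,-1/8,0 } => -151/1024
step 12: add RED to get RBBBRBBRBRRR; options L={ -1,-1/2,-1/4,-3/16,-5/32,-19/128 } R={ -151/1024,-75/512,-37/256,-9/64,-1/8,0 } => -303/2048
step 13: add RED to get RBBBRBBRBRRRR; options L={ -1,-1/2,-1/4,-3/16,-5/32,-19/128 } R={ -303/2048,-151/1024,-75/512,-37/256,-9/64,-1/8,0 } => -607/4096
step 14: add BLUE to get RBBBRBBRBRRRRB; options L={ -1,-1/2,-1/4,-3/16,-5/32,-19/128,-607/4096 } R={ -303/2048,-151/1024,-75/512,-37/256,-9/64,-1/8,0 } => -1213/8192

-1213/8192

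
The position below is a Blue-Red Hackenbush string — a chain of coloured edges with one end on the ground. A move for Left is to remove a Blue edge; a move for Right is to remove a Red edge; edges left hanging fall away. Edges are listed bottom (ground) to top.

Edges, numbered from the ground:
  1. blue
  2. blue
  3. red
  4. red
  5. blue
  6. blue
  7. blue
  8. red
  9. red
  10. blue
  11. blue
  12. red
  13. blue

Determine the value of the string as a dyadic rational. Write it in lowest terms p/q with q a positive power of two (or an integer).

2971/2048

step 1: add blue to get b; options L={ 0 } R={ · } gives 1
step 2: add blue to get bb; options L={ 0,1 } R={ · } gives 2
step 3: add red to get bbr; options L={ 0,1 } R={ 2 } gives 3/2
step 4: add red to get bbrr; options L={ 0,1 } R={ 3/2,2 } gives 5/4
step 5: add blue to get bbrrb; options L={ 0,1,5/4 } R={ 3/2,2 } gives 11/8
step 6: add blue to get bbrrbb; options L={ 0,1,5/4,11/8 } R={ 3/2,2 } gives 23/16
step 7: add blue to get bbrrbbb; options L={ 0,1,5/4,11/8,23/16 } R={ 3/2,2 } gives 47/32
step 8: add red to get bbrrbbbr; options L={ 0,1,5/4,11/8,23/16 } R={ 47/32,3/2,2 } gives 93/64
step 9: add red to get bbrrbbbrr; options L={ 0,1,5/4,11/8,23/16 } R={ 93/64,47/32,3/2,2 } gives 185/128
step 10: add blue to get bbrrbbbrrb; options L={ 0,1,5/4,11/8,23/16,185/128 } R={ 93/64,47/32,3/2,2 } gives 371/256
step 11: add blue to get bbrrbbbrrbb; options L={ 0,1,5/4,11/8,23/16,185/128,371/256 } R={ 93/64,47/32,3/2,2 } gives 743/512
step 12: add red to get bbrrbbbrrbbr; options L={ 0,1,5/4,11/8,23/16,185/128,371/256 } R={ 743/512,93/64,47/32,3/2,2 } gives 1485/1024
step 13: add blue to get bbrrbbbrrbbrb; options L={ 0,1,5/4,11/8,23/16,185/128,371/256,1485/1024 } R={ 743/512,93/64,47/32,3/2,2 } gives 2971/2048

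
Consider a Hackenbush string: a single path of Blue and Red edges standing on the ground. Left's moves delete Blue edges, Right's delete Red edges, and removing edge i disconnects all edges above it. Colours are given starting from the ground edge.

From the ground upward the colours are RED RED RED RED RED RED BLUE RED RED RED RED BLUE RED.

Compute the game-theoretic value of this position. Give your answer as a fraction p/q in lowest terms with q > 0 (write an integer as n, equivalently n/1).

-763/128

Recurse on prefixes of the 13-edge string RED RED RED RED RED RED BLUE RED RED RED RED BLUE RED:
1 of 13 · R · max L −∞ · min R 0 → -1
2 of 13 · RR · max L −∞ · min R -1 → -2
3 of 13 · RRR · max L −∞ · min R -2 → -3
4 of 13 · RRRR · max L −∞ · min R -3 → -4
5 of 13 · RRRRR · max L −∞ · min R -4 → -5
6 of 13 · RRRRRR · max L −∞ · min R -5 → -6
7 of 13 · RRRRRRB · max L -6 · min R -5 → -11/2
8 of 13 · RRRRRRBR · max L -6 · min R -11/2 → -23/4
9 of 13 · RRRRRRBRR · max L -6 · min R -23/4 → -47/8
10 of 13 · RRRRRRBRRR · max L -6 · min R -47/8 → -95/16
11 of 13 · RRRRRRBRRRR · max L -6 · min R -95/16 → -191/32
12 of 13 · RRRRRRBRRRRB · max L -191/32 · min R -95/16 → -381/64
13 of 13 · RRRRRRBRRRRBR · max L -191/32 · min R -381/64 → -763/128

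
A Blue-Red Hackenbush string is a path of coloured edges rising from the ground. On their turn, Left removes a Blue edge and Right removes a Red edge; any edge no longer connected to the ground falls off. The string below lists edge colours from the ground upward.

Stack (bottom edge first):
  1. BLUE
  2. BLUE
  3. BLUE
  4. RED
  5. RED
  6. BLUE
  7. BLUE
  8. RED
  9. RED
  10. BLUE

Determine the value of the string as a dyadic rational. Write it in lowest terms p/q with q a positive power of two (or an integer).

1 of 10 · B · max L 0 · min R +∞ -> 1
2 of 10 · BB · max L 1 · min R +∞ -> 2
3 of 10 · BBB · max L 2 · min R +∞ -> 3
4 of 10 · BBBR · max L 2 · min R 3 -> 5/2
5 of 10 · BBBRR · max L 2 · min R 5/2 -> 9/4
6 of 10 · BBBRRB · max L 9/4 · min R 5/2 -> 19/8
7 of 10 · BBBRRBB · max L 19/8 · min R 5/2 -> 39/16
8 of 10 · BBBRRBBR · max L 19/8 · min R 39/16 -> 77/32
9 of 10 · BBBRRBBRR · max L 19/8 · min R 77/32 -> 153/64
10 of 10 · BBBRRBBRRB · max L 153/64 · min R 77/32 -> 307/128

307/128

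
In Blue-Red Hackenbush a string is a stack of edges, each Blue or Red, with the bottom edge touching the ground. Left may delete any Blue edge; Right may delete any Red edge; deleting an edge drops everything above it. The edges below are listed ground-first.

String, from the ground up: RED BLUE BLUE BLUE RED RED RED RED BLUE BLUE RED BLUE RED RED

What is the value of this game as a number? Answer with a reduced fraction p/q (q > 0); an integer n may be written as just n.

-1943/8192

Build value(s[:k]) for k = 1..14, string s = RED BLUE BLUE BLUE RED RED RED RED BLUE BLUE RED BLUE RED RED.
edge 1 of 14 (RED): { ∅ | 0 } ⇒ -1
edge 2 of 14 (BLUE): { -1 | 0 } ⇒ -1/2
edge 3 of 14 (BLUE): { -1; -1/2 | 0 } ⇒ -1/4
edge 4 of 14 (BLUE): { -1; -1/2; -1/4 | 0 } ⇒ -1/8
edge 5 of 14 (RED): { -1; -1/2; -1/4 | -1/8; 0 } ⇒ -3/16
edge 6 of 14 (RED): { -1; -1/2; -1/4 | -3/16; -1/8; 0 } ⇒ -7/32
edge 7 of 14 (RED): { -1; -1/2; -1/4 | -7/32; -3/16; -1/8; 0 } ⇒ -15/64
edge 8 of 14 (RED): { -1; -1/2; -1/4 | -15/64; -7/32; -3/16; -1/8; 0 } ⇒ -31/128
edge 9 of 14 (BLUE): { -1; -1/2; -1/4; -31/128 | -15/64; -7/32; -3/16; -1/8; 0 } ⇒ -61/256
edge 10 of 14 (BLUE): { -1; -1/2; -1/4; -31/128; -61/256 | -15/64; -7/32; -3/16; -1/8; 0 } ⇒ -121/512
edge 11 of 14 (RED): { -1; -1/2; -1/4; -31/128; -61/256 | -121/512; -15/64; -7/32; -3/16; -1/8; 0 } ⇒ -243/1024
edge 12 of 14 (BLUE): { -1; -1/2; -1/4; -31/128; -61/256; -243/1024 | -121/512; -15/64; -7/32; -3/16; -1/8; 0 } ⇒ -485/2048
edge 13 of 14 (RED): { -1; -1/2; -1/4; -31/128; -61/256; -243/1024 | -485/2048; -121/512; -15/64; -7/32; -3/16; -1/8; 0 } ⇒ -971/4096
edge 14 of 14 (RED): { -1; -1/2; -1/4; -31/128; -61/256; -243/1024 | -971/4096; -485/2048; -121/512; -15/64; -7/32; -3/16; -1/8; 0 } ⇒ -1943/8192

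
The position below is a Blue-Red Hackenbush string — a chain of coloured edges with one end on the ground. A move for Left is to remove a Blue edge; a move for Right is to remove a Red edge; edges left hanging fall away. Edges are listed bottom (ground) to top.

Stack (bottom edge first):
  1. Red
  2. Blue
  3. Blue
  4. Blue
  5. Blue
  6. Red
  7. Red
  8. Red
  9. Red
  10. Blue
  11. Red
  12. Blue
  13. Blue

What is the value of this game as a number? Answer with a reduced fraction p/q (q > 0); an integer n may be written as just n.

Build v(s[:k]) for k = 1..13, string s = Red Blue Blue Blue Blue Red Red Red Red Blue Red Blue Blue.
v(R) = {  | 0 } gives -1
v(RB) = { -1 | 0 } gives -1/2
v(RBB) = { -1,-1/2 | 0 } gives -1/4
v(RBBB) = { -1,-1/2,-1/4 | 0 } gives -1/8
v(RBBBB) = { -1,-1/2,-1/4,-1/8 | 0 } gives -1/16
v(RBBBBR) = { -1,-1/2,-1/4,-1/8 | -1/16,0 } gives -3/32
v(RBBBBRR) = { -1,-1/2,-1/4,-1/8 | -3/32,-1/16,0 } gives -7/64
v(RBBBBRRR) = { -1,-1/2,-1/4,-1/8 | -7/64,-3/32,-1/16,0 } gives -15/128
v(RBBBBRRRR) = { -1,-1/2,-1/4,-1/8 | -15/128,-7/64,-3/32,-1/16,0 } gives -31/256
v(RBBBBRRRRB) = { -1,-1/2,-1/4,-1/8,-31/256 | -15/128,-7/64,-3/32,-1/16,0 } gives -61/512
v(RBBBBRRRRBR) = { -1,-1/2,-1/4,-1/8,-31/256 | -61/512,-15/128,-7/64,-3/32,-1/16,0 } gives -123/1024
v(RBBBBRRRRBRB) = { -1,-1/2,-1/4,-1/8,-31/256,-123/1024 | -61/512,-15/128,-7/64,-3/32,-1/16,0 } gives -245/2048
v(RBBBBRRRRBRBB) = { -1,-1/2,-1/4,-1/8,-31/256,-123/1024,-245/2048 | -61/512,-15/128,-7/64,-3/32,-1/16,0 } gives -489/4096

-489/4096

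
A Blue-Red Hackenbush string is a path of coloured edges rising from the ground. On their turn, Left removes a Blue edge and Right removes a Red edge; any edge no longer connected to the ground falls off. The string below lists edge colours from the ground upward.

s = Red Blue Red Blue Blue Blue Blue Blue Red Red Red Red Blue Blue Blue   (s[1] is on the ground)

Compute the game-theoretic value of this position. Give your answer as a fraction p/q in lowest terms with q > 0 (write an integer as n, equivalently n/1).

-8433/16384

val_1 [R]  L=[—]  R=[0]  so -1
val_2 [RB]  L=[-1]  R=[0]  so -1/2
val_3 [RBR]  L=[-1]  R=[-1/2, 0]  so -3/4
val_4 [RBRB]  L=[-1, -3/4]  R=[-1/2, 0]  so -5/8
val_5 [RBRBB]  L=[-1, -3/4, -5/8]  R=[-1/2, 0]  so -9/16
val_6 [RBRBBB]  L=[-1, -3/4, -5/8, -9/16]  R=[-1/2, 0]  so -17/32
val_7 [RBRBBBB]  L=[-1, -3/4, -5/8, -9/16, -17/32]  R=[-1/2, 0]  so -33/64
val_8 [RBRBBBBB]  L=[-1, -3/4, -5/8, -9/16, -17/32, -33/64]  R=[-1/2, 0]  so -65/128
val_9 [RBRBBBBBR]  L=[-1, -3/4, -5/8, -9/16, -17/32, -33/64]  R=[-65/128, -1/2, 0]  so -131/256
val_10 [RBRBBBBBRR]  L=[-1, -3/4, -5/8, -9/16, -17/32, -33/64]  R=[-131/256, -65/128, -1/2, 0]  so -263/512
val_11 [RBRBBBBBRRR]  L=[-1, -3/4, -5/8, -9/16, -17/32, -33/64]  R=[-263/512, -131/256, -65/128, -1/2, 0]  so -527/1024
val_12 [RBRBBBBBRRRR]  L=[-1, -3/4, -5/8, -9/16, -17/32, -33/64]  R=[-527/1024, -263/512, -131/256, -65/128, -1/2, 0]  so -1055/2048
val_13 [RBRBBBBBRRRRB]  L=[-1, -3/4, -5/8, -9/16, -17/32, -33/64, -1055/2048]  R=[-527/1024, -263/512, -131/256, -65/128, -1/2, 0]  so -2109/4096
val_14 [RBRBBBBBRRRRBB]  L=[-1, -3/4, -5/8, -9/16, -17/32, -33/64, -1055/2048, -2109/4096]  R=[-527/1024, -263/512, -131/256, -65/128, -1/2, 0]  so -4217/8192
val_15 [RBRBBBBBRRRRBBB]  L=[-1, -3/4, -5/8, -9/16, -17/32, -33/64, -1055/2048, -2109/4096, -4217/8192]  R=[-527/1024, -263/512, -131/256, -65/128, -1/2, 0]  so -8433/16384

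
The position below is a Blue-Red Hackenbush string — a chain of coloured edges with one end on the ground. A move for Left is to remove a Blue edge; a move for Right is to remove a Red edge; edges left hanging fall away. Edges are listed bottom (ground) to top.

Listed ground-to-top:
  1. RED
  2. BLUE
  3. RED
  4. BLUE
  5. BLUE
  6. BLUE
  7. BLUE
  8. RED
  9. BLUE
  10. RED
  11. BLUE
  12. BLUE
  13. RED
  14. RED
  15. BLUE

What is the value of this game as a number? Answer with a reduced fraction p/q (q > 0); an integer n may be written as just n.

Recurse on prefixes of the 15-edge string RED BLUE RED BLUE BLUE BLUE BLUE RED BLUE RED BLUE BLUE RED RED BLUE:
R: Left { · }, Right { 0 } ⇒ simplest -1
RB: Left { -1 }, Right { 0 } ⇒ simplest -1/2
RBR: Left { -1 }, Right { -1/2,0 } ⇒ simplest -3/4
RBRB: Left { -1,-3/4 }, Right { -1/2,0 } ⇒ simplest -5/8
RBRBB: Left { -1,-3/4,-5/8 }, Right { -1/2,0 } ⇒ simplest -9/16
RBRBBB: Left { -1,-3/4,-5/8,-9/16 }, Right { -1/2,0 } ⇒ simplest -17/32
RBRBBBB: Left { -1,-3/4,-5/8,-9/16,-17/32 }, Right { -1/2,0 } ⇒ simplest -33/64
RBRBBBBR: Left { -1,-3/4,-5/8,-9/16,-17/32 }, Right { -33/64,-1/2,0 } ⇒ simplest -67/128
RBRBBBBRB: Left { -1,-3/4,-5/8,-9/16,-17/32,-67/128 }, Right { -33/64,-1/2,0 } ⇒ simplest -133/256
RBRBBBBRBR: Left { -1,-3/4,-5/8,-9/16,-17/32,-67/128 }, Right { -133/256,-33/64,-1/2,0 } ⇒ simplest -267/512
RBRBBBBRBRB: Left { -1,-3/4,-5/8,-9/16,-17/32,-67/128,-267/512 }, Right { -133/256,-33/64,-1/2,0 } ⇒ simplest -533/1024
RBRBBBBRBRBB: Left { -1,-3/4,-5/8,-9/16,-17/32,-67/128,-267/512,-533/1024 }, Right { -133/256,-33/64,-1/2,0 } ⇒ simplest -1065/2048
RBRBBBBRBRBBR: Left { -1,-3/4,-5/8,-9/16,-17/32,-67/128,-267/512,-533/1024 }, Right { -1065/2048,-133/256,-33/64,-1/2,0 } ⇒ simplest -2131/4096
RBRBBBBRBRBBRR: Left { -1,-3/4,-5/8,-9/16,-17/32,-67/128,-267/512,-533/1024 }, Right { -2131/4096,-1065/2048,-133/256,-33/64,-1/2,0 } ⇒ simplest -4263/8192
RBRBBBBRBRBBRRB: Left { -1,-3/4,-5/8,-9/16,-17/32,-67/128,-267/512,-533/1024,-4263/8192 }, Right { -2131/4096,-1065/2048,-133/256,-33/64,-1/2,0 } ⇒ simplest -8525/16384

-8525/16384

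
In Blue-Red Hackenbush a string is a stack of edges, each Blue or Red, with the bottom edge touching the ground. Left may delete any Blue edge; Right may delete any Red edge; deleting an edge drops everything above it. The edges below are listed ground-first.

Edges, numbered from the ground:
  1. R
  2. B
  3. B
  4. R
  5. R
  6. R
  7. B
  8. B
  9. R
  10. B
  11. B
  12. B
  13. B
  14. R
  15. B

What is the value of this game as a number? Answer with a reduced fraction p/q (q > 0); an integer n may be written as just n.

Build g(s[:k]) for k = 1..15, string s = R B B R R R B B R B B B B R B.
g(R) = { · | 0 } gives -1
g(RB) = { -1 | 0 } gives -1/2
g(RBB) = { -1; -1/2 | 0 } gives -1/4
g(RBBR) = { -1; -1/2 | -1/4; 0 } gives -3/8
g(RBBRR) = { -1; -1/2 | -3/8; -1/4; 0 } gives -7/16
g(RBBRRR) = { -1; -1/2 | -7/16; -3/8; -1/4; 0 } gives -15/32
g(RBBRRRB) = { -1; -1/2; -15/32 | -7/16; -3/8; -1/4; 0 } gives -29/64
g(RBBRRRBB) = { -1; -1/2; -15/32; -29/64 | -7/16; -3/8; -1/4; 0 } gives -57/128
g(RBBRRRBBR) = { -1; -1/2; -15/32; -29/64 | -57/128; -7/16; -3/8; -1/4; 0 } gives -115/256
g(RBBRRRBBRB) = { -1; -1/2; -15/32; -29/64; -115/256 | -57/128; -7/16; -3/8; -1/4; 0 } gives -229/512
g(RBBRRRBBRBB) = { -1; -1/2; -15/32; -29/64; -115/256; -229/512 | -57/128; -7/16; -3/8; -1/4; 0 } gives -457/1024
g(RBBRRRBBRBBB) = { -1; -1/2; -15/32; -29/64; -115/256; -229/512; -457/1024 | -57/128; -7/16; -3/8; -1/4; 0 } gives -913/2048
g(RBBRRRBBRBBBB) = { -1; -1/2; -15/32; -29/64; -115/256; -229/512; -457/1024; -913/2048 | -57/128; -7/16; -3/8; -1/4; 0 } gives -1825/4096
g(RBBRRRBBRBBBBR) = { -1; -1/2; -15/32; -29/64; -115/256; -229/512; -457/1024; -913/2048 | -1825/4096; -57/128; -7/16; -3/8; -1/4; 0 } gives -3651/8192
g(RBBRRRBBRBBBBRB) = { -1; -1/2; -15/32; -29/64; -115/256; -229/512; -457/1024; -913/2048; -3651/8192 | -1825/4096; -57/128; -7/16; -3/8; -1/4; 0 } gives -7301/16384

-7301/16384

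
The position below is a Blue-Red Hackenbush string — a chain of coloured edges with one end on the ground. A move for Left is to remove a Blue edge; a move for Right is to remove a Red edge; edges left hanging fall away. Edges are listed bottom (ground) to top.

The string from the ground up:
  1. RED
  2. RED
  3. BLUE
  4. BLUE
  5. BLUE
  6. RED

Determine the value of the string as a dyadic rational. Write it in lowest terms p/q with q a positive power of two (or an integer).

R: Left { · }, Right { 0 } ⇒ simplest -1
RR: Left { · }, Right { -1 0 } ⇒ simplest -2
RRB: Left { -2 }, Right { -1 0 } ⇒ simplest -3/2
RRBB: Left { -2 -3/2 }, Right { -1 0 } ⇒ simplest -5/4
RRBBB: Left { -2 -3/2 -5/4 }, Right { -1 0 } ⇒ simplest -9/8
RRBBBR: Left { -2 -3/2 -5/4 }, Right { -9/8 -1 0 } ⇒ simplest -19/16

-19/16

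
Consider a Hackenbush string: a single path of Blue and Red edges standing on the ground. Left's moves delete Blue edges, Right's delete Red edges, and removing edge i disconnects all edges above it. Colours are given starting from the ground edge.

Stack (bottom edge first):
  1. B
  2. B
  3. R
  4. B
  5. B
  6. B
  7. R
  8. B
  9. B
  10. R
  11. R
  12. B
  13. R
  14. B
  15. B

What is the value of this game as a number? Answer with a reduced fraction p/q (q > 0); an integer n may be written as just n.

Prefix values for B B R B B B R B B R R B R B B via {L|R} + simplicity:
B: Left { 0 }, Right { ∅ } = simplest 1
BB: Left { 0,1 }, Right { ∅ } = simplest 2
BBR: Left { 0,1 }, Right { 2 } = simplest 3/2
BBRB: Left { 0,1,3/2 }, Right { 2 } = simplest 7/4
BBRBB: Left { 0,1,3/2,7/4 }, Right { 2 } = simplest 15/8
BBRBBB: Left { 0,1,3/2,7/4,15/8 }, Right { 2 } = simplest 31/16
BBRBBBR: Left { 0,1,3/2,7/4,15/8 }, Right { 31/16,2 } = simplest 61/32
BBRBBBRB: Left { 0,1,3/2,7/4,15/8,61/32 }, Right { 31/16,2 } = simplest 123/64
BBRBBBRBB: Left { 0,1,3/2,7/4,15/8,61/32,123/64 }, Right { 31/16,2 } = simplest 247/128
BBRBBBRBBR: Left { 0,1,3/2,7/4,15/8,61/32,123/64 }, Right { 247/128,31/16,2 } = simplest 493/256
BBRBBBRBBRR: Left { 0,1,3/2,7/4,15/8,61/32,123/64 }, Right { 493/256,247/128,31/16,2 } = simplest 985/512
BBRBBBRBBRRB: Left { 0,1,3/2,7/4,15/8,61/32,123/64,985/512 }, Right { 493/256,247/128,31/16,2 } = simplest 1971/1024
BBRBBBRBBRRBR: Left { 0,1,3/2,7/4,15/8,61/32,123/64,985/512 }, Right { 1971/1024,493/256,247/128,31/16,2 } = simplest 3941/2048
BBRBBBRBBRRBRB: Left { 0,1,3/2,7/4,15/8,61/32,123/64,985/512,3941/2048 }, Right { 1971/1024,493/256,247/128,31/16,2 } = simplest 7883/4096
BBRBBBRBBRRBRBB: Left { 0,1,3/2,7/4,15/8,61/32,123/64,985/512,3941/2048,7883/4096 }, Right { 1971/1024,493/256,247/128,31/16,2 } = simplest 15767/8192

15767/8192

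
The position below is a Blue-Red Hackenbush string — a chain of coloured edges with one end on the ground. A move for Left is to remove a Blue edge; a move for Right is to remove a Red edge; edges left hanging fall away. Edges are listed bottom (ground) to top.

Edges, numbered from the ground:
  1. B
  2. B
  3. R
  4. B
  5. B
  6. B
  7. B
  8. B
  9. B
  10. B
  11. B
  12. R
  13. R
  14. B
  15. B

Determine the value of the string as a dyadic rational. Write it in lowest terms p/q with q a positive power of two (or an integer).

edge 1 of 15 (B): { 0 | ∅ } → 1
edge 2 of 15 (B): { 0; 1 | ∅ } → 2
edge 3 of 15 (R): { 0; 1 | 2 } → 3/2
edge 4 of 15 (B): { 0; 1; 3/2 | 2 } → 7/4
edge 5 of 15 (B): { 0; 1; 3/2; 7/4 | 2 } → 15/8
edge 6 of 15 (B): { 0; 1; 3/2; 7/4; 15/8 | 2 } → 31/16
edge 7 of 15 (B): { 0; 1; 3/2; 7/4; 15/8; 31/16 | 2 } → 63/32
edge 8 of 15 (B): { 0; 1; 3/2; 7/4; 15/8; 31/16; 63/32 | 2 } → 127/64
edge 9 of 15 (B): { 0; 1; 3/2; 7/4; 15/8; 31/16; 63/32; 127/64 | 2 } → 255/128
edge 10 of 15 (B): { 0; 1; 3/2; 7/4; 15/8; 31/16; 63/32; 127/64; 255/128 | 2 } → 511/256
edge 11 of 15 (B): { 0; 1; 3/2; 7/4; 15/8; 31/16; 63/32; 127/64; 255/128; 511/256 | 2 } → 1023/512
edge 12 of 15 (R): { 0; 1; 3/2; 7/4; 15/8; 31/16; 63/32; 127/64; 255/128; 511/256 | 1023/512; 2 } → 2045/1024
edge 13 of 15 (R): { 0; 1; 3/2; 7/4; 15/8; 31/16; 63/32; 127/64; 255/128; 511/256 | 2045/1024; 1023/512; 2 } → 4089/2048
edge 14 of 15 (B): { 0; 1; 3/2; 7/4; 15/8; 31/16; 63/32; 127/64; 255/128; 511/256; 4089/2048 | 2045/1024; 1023/512; 2 } → 8179/4096
edge 15 of 15 (B): { 0; 1; 3/2; 7/4; 15/8; 31/16; 63/32; 127/64; 255/128; 511/256; 4089/2048; 8179/4096 | 2045/1024; 1023/512; 2 } → 16359/8192

16359/8192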